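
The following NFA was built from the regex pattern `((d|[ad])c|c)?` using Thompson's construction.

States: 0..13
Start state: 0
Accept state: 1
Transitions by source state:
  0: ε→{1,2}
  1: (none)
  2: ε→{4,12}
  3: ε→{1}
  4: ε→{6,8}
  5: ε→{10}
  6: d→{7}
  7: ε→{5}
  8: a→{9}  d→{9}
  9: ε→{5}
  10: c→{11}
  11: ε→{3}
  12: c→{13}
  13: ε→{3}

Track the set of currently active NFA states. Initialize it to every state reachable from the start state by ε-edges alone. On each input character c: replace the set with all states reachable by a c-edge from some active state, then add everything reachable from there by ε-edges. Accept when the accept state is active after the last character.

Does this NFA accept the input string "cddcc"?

initial (ε-close {0}): {0,1,2,4,6,8,12}
'c' @ 1: {1,3,13}  [accepting]
'd' @ 2: {}  — state set empty
rest 'dcc' ignored (set empty)
final: {}; accept 1 not in set

Answer: REJECT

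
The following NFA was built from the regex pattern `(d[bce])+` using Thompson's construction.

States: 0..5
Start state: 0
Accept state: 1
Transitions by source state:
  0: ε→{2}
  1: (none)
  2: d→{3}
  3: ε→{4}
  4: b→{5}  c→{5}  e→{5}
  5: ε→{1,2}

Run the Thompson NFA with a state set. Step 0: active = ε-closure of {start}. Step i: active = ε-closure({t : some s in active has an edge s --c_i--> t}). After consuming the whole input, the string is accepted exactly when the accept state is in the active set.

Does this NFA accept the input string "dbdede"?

Answer: ACCEPT

Derivation:
start: ε-closure({0}) = {0,2}
'd' @ 1: {3,4}
'b' @ 2: {1,2,5}  ✓accept
'd' @ 3: {3,4}
'e' @ 4: {1,2,5}  ✓accept
'd' @ 5: {3,4}
'e' @ 6: {1,2,5}  ✓accept
after full input: {1,2,5}  (accept=1 in)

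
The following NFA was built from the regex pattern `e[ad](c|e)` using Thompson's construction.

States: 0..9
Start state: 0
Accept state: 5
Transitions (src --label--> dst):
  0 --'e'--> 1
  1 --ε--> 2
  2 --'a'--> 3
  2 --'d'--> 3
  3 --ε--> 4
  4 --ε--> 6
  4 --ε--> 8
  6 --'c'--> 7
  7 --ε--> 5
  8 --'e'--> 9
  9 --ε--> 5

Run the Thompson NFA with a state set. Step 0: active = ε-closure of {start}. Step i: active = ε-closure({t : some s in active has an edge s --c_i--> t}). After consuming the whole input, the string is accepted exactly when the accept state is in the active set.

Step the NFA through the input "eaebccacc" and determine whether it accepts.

Answer: REJECT

Steps:
initial (ε-close {0}): {0}
'e' @ 1: {1,2}
'a' @ 2: {3,4,6,8}
'e' @ 3: {5,9}  [accepting]
'b' @ 4: {}  — state set empty
rest 'ccacc' ignored (set empty)
after full input: {}  (accept=5 not in)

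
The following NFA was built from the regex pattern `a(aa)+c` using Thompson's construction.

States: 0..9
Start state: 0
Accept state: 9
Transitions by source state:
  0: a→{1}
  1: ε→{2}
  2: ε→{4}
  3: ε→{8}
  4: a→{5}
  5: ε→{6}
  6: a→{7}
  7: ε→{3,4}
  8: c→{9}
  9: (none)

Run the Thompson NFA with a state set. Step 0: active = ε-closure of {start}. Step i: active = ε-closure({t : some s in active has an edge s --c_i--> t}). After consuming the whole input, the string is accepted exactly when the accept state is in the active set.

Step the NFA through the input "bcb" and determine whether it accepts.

start: ε-closure({0}) = {0}
'b' @ 1: {}  — state set empty
rest 'cb' ignored (set empty)
after full input: {}  (accept=9 not in)

Answer: REJECT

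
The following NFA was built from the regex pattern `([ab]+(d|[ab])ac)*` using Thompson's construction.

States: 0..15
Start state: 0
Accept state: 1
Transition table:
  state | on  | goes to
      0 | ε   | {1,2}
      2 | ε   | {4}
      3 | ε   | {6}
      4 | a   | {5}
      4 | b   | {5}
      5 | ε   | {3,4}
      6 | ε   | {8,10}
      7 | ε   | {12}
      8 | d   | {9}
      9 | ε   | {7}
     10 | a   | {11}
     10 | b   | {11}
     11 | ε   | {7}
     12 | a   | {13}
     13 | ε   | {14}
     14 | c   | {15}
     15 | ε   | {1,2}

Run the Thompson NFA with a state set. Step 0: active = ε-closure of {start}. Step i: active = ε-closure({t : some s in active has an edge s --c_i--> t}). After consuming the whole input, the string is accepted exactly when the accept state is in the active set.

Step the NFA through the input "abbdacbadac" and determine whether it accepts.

Answer: ACCEPT

Derivation:
initial (ε-close {0}): {0,1,2,4}
'a' @ 1: {3,4,5,6,8,10}
'b' @ 2: {3,4,5,6,7,8,10,11,12}
'b' @ 3: {3,4,5,6,7,8,10,11,12}
'd' @ 4: {7,9,12}
'a' @ 5: {13,14}
'c' @ 6: {1,2,4,15}  (accept∈set)
'b' @ 7: {3,4,5,6,8,10}
'a' @ 8: {3,4,5,6,7,8,10,11,12}
'd' @ 9: {7,9,12}
'a' @ 10: {13,14}
'c' @ 11: {1,2,4,15}  (accept∈set)
end set {1,2,4,15} — state 1 in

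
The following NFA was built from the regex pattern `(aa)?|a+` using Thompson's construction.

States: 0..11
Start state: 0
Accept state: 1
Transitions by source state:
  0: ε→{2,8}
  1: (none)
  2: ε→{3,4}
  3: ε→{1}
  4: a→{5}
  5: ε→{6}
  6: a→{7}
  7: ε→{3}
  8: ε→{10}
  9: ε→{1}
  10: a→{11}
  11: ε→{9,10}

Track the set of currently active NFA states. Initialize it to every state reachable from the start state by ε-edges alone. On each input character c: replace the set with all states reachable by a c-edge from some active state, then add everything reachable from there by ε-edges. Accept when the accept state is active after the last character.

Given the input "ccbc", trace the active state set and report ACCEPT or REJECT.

S₀ = ε-closure({0}) = {0,1,2,3,4,8,10}
'c' @ 1: {}  — no active states
rest 'cbc' ignored (set empty)
final: {}; accept 1 not in set

Answer: REJECT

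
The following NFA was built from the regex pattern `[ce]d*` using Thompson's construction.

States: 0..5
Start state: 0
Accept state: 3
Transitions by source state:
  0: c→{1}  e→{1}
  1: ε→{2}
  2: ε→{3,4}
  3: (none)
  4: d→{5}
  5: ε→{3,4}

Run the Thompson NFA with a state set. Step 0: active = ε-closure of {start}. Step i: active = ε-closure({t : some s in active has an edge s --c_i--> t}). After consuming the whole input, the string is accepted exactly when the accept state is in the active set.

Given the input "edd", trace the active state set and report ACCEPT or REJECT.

initial (ε-close {0}): {0}
'e' @ 1: {1,2,3,4}  [accepting]
'd' @ 2: {3,4,5}  [accepting]
'd' @ 3: {3,4,5}  [accepting]
after full input: {3,4,5}  (accept=3 in)

Answer: ACCEPT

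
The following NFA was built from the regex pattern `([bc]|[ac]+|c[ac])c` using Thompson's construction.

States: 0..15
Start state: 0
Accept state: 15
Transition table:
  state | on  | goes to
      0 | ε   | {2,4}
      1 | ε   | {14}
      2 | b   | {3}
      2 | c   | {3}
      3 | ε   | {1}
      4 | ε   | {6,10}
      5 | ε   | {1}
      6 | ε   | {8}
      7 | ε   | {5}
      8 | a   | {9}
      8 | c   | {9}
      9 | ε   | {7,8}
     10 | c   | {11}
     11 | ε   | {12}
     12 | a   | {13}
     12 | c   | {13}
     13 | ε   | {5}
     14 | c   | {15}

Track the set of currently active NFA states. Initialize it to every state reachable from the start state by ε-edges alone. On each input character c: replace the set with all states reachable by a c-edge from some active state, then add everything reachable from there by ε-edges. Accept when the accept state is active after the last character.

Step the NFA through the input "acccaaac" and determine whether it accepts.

S₀ = ε-closure({0}) = {0,2,4,6,8,10}
'a' @ 1: {1,5,7,8,9,14}
'c' @ 2: {1,5,7,8,9,14,15}  (accept∈set)
'c' @ 3: {1,5,7,8,9,14,15}  (accept∈set)
'c' @ 4: {1,5,7,8,9,14,15}  (accept∈set)
'a' @ 5: {1,5,7,8,9,14}
'a' @ 6: {1,5,7,8,9,14}
'a' @ 7: {1,5,7,8,9,14}
'c' @ 8: {1,5,7,8,9,14,15}  (accept∈set)
end set {1,5,7,8,9,14,15} — state 15 in

Answer: ACCEPT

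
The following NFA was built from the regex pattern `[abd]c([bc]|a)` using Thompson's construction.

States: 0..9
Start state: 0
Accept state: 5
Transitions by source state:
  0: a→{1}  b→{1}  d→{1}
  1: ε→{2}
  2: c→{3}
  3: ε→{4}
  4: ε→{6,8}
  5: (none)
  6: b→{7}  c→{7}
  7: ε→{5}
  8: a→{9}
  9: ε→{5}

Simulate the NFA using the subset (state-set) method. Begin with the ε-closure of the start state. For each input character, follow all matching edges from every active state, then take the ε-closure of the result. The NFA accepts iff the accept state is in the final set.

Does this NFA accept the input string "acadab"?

initial (ε-close {0}): {0}
'a' @ 1: {1,2}
'c' @ 2: {3,4,6,8}
'a' @ 3: {5,9}  (accept∈set)
'd' @ 4: {}  — dead — no transitions
rest 'ab' ignored (set empty)
end set {} — state 5 not in

Answer: REJECT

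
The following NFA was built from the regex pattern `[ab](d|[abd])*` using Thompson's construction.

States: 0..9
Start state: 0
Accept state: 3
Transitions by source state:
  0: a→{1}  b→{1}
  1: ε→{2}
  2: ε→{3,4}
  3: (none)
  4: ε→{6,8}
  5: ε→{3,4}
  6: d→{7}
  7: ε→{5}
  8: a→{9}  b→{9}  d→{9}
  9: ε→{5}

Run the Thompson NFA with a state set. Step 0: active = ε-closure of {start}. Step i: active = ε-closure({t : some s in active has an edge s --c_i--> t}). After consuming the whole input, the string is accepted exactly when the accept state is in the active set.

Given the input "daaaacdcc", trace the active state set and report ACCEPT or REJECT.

S₀ = ε-closure({0}) = {0}
'd' @ 1: {}  — dead — no transitions
rest 'aaaacdcc' ignored (set empty)
end set {} — state 3 not in

Answer: REJECT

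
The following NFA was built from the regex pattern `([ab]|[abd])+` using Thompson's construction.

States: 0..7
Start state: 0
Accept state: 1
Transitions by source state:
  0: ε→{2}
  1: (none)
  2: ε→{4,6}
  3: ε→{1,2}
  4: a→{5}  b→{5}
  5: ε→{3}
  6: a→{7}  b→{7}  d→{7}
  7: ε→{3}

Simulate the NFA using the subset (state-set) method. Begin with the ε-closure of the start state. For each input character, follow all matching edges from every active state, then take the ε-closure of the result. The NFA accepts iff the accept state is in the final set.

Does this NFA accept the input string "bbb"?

Answer: ACCEPT

Steps:
S₀ = ε-closure({0}) = {0,2,4,6}
'b' @ 1: {1,2,3,4,5,6,7}  [accepting]
'b' @ 2: {1,2,3,4,5,6,7}  [accepting]
'b' @ 3: {1,2,3,4,5,6,7}  [accepting]
final: {1,2,3,4,5,6,7}; accept 1 in set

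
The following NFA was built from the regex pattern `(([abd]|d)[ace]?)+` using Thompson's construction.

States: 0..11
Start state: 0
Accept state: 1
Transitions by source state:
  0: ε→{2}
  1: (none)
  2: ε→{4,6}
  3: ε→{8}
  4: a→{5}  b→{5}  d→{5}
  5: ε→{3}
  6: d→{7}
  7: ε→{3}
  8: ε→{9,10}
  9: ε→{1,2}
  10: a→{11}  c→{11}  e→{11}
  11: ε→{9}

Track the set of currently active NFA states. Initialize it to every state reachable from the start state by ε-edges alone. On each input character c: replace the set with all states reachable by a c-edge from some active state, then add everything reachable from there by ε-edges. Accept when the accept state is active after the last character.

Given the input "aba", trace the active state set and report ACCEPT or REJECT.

Answer: ACCEPT

Derivation:
start: ε-closure({0}) = {0,2,4,6}
'a' @ 1: {1,2,3,4,5,6,8,9,10}  ✓accept
'b' @ 2: {1,2,3,4,5,6,8,9,10}  ✓accept
'a' @ 3: {1,2,3,4,5,6,8,9,10,11}  ✓accept
end set {1,2,3,4,5,6,8,9,10,11} — state 1 in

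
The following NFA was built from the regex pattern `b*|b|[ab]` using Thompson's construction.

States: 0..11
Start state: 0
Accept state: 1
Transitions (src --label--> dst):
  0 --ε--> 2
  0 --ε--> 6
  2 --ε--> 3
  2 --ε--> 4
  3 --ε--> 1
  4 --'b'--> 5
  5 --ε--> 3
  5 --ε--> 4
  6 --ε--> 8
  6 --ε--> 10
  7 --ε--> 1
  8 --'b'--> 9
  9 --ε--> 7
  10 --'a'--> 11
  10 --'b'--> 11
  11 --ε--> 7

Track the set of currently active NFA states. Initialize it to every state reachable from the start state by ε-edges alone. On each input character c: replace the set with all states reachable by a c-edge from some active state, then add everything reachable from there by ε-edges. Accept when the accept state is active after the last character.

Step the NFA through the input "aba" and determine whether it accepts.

Answer: REJECT

Trace:
start: ε-closure({0}) = {0,1,2,3,4,6,8,10}
'a' @ 1: {1,7,11}  [accepting]
'b' @ 2: {}  — no active states
rest 'a' ignored (set empty)
after full input: {}  (accept=1 not in)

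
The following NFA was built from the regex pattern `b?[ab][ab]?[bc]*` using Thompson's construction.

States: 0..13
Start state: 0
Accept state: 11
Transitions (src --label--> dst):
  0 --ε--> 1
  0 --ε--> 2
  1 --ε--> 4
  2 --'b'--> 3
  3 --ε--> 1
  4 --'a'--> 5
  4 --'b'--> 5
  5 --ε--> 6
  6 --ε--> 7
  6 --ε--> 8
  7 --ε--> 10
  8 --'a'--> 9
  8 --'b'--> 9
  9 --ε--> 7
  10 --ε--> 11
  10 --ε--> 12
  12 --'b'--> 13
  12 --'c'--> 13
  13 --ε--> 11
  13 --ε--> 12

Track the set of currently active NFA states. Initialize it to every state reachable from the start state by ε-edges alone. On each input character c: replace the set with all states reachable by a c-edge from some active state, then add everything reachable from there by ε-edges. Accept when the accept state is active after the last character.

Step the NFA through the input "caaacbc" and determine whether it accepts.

Answer: REJECT

Steps:
initial (ε-close {0}): {0,1,2,4}
'c' @ 1: {}  — dead — no transitions
rest 'aaacbc' ignored (set empty)
end set {} — state 11 not in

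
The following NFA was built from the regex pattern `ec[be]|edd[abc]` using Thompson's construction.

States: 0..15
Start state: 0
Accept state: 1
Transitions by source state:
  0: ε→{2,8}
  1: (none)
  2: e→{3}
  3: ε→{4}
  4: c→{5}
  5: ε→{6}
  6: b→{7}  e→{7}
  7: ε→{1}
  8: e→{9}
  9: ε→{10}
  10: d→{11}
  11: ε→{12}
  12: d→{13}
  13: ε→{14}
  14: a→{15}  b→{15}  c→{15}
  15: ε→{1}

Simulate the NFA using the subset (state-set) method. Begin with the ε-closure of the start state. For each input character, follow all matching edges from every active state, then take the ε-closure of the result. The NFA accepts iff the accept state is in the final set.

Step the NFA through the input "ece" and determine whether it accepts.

S₀ = ε-closure({0}) = {0,2,8}
'e' @ 1: {3,4,9,10}
'c' @ 2: {5,6}
'e' @ 3: {1,7}  ✓accept
final: {1,7}; accept 1 in set

Answer: ACCEPT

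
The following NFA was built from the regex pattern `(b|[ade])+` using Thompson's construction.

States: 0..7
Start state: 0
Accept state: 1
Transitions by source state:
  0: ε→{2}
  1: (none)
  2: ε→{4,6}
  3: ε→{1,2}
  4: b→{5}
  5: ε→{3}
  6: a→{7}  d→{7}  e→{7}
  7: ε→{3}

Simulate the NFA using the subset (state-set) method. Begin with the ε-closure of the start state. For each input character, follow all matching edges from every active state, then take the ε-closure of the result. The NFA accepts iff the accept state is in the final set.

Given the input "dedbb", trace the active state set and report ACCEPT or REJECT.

initial (ε-close {0}): {0,2,4,6}
'd' @ 1: {1,2,3,4,6,7}  [accepting]
'e' @ 2: {1,2,3,4,6,7}  [accepting]
'd' @ 3: {1,2,3,4,6,7}  [accepting]
'b' @ 4: {1,2,3,4,5,6}  [accepting]
'b' @ 5: {1,2,3,4,5,6}  [accepting]
final: {1,2,3,4,5,6}; accept 1 in set

Answer: ACCEPT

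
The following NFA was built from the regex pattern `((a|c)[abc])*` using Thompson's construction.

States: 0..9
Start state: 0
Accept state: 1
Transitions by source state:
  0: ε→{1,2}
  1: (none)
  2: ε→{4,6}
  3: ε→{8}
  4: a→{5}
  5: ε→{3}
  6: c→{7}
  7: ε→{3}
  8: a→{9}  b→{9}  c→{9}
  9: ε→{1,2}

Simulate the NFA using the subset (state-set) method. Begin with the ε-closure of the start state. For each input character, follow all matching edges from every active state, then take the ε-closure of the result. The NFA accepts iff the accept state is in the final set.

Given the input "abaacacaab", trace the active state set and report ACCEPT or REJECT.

S₀ = ε-closure({0}) = {0,1,2,4,6}
'a' @ 1: {3,5,8}
'b' @ 2: {1,2,4,6,9}  (accept∈set)
'a' @ 3: {3,5,8}
'a' @ 4: {1,2,4,6,9}  (accept∈set)
'c' @ 5: {3,7,8}
'a' @ 6: {1,2,4,6,9}  (accept∈set)
'c' @ 7: {3,7,8}
'a' @ 8: {1,2,4,6,9}  (accept∈set)
'a' @ 9: {3,5,8}
'b' @ 10: {1,2,4,6,9}  (accept∈set)
final: {1,2,4,6,9}; accept 1 in set

Answer: ACCEPT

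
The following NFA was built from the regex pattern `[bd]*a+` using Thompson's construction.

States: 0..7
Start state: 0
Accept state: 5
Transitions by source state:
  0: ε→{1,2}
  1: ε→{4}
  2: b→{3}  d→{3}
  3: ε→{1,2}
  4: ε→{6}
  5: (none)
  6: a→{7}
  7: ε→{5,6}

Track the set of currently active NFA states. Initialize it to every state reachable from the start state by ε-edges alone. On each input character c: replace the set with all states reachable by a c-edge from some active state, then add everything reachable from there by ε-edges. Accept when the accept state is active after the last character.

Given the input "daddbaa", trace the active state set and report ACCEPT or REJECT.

S₀ = ε-closure({0}) = {0,1,2,4,6}
'd' @ 1: {1,2,3,4,6}
'a' @ 2: {5,6,7}  ✓accept
'd' @ 3: {}  — state set empty
rest 'dbaa' ignored (set empty)
final: {}; accept 5 not in set

Answer: REJECT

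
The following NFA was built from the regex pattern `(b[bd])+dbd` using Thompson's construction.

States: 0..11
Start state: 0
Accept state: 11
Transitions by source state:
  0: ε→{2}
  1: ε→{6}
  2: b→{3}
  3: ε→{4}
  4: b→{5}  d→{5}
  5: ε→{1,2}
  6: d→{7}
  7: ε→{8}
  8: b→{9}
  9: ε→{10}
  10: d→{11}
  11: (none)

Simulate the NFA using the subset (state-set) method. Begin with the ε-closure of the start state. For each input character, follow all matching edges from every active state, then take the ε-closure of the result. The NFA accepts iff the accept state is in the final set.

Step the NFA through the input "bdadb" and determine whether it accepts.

Answer: REJECT

Trace:
start: ε-closure({0}) = {0,2}
'b' @ 1: {3,4}
'd' @ 2: {1,2,5,6}
'a' @ 3: {}  — dead — no transitions
rest 'db' ignored (set empty)
end set {} — state 11 not in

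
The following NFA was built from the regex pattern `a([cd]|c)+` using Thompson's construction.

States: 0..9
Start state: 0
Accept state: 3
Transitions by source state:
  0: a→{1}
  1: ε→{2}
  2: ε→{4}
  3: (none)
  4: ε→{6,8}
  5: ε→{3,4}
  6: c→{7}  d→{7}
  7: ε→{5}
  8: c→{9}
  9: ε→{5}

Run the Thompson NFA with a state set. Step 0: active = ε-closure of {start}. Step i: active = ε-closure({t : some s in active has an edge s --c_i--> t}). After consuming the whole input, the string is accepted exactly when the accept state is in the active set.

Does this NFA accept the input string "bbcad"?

Answer: REJECT

Trace:
start: ε-closure({0}) = {0}
'b' @ 1: {}  — no active states
rest 'bcad' ignored (set empty)
after full input: {}  (accept=3 not in)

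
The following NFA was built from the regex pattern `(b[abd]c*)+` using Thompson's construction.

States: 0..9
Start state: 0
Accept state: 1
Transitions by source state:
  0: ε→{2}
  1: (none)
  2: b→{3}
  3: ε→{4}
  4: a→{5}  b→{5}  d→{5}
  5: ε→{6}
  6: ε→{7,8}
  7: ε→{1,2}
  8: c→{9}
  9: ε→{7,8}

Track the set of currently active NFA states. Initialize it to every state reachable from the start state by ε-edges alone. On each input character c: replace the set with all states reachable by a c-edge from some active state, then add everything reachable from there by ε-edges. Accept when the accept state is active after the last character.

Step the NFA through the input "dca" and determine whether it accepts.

Answer: REJECT

Steps:
initial (ε-close {0}): {0,2}
'd' @ 1: {}  — state set empty
rest 'ca' ignored (set empty)
final: {}; accept 1 not in set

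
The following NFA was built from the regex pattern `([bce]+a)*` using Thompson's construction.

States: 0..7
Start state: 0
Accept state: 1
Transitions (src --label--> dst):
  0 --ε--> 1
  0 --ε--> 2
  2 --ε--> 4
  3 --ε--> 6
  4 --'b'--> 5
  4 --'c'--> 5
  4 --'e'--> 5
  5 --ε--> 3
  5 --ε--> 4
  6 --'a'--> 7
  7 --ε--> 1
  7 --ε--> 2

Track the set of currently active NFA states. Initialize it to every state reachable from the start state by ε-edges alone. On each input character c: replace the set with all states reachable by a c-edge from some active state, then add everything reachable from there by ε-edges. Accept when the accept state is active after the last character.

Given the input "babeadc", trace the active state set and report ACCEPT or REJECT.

Answer: REJECT

Derivation:
start: ε-closure({0}) = {0,1,2,4}
'b' @ 1: {3,4,5,6}
'a' @ 2: {1,2,4,7}  ✓accept
'b' @ 3: {3,4,5,6}
'e' @ 4: {3,4,5,6}
'a' @ 5: {1,2,4,7}  ✓accept
'd' @ 6: {}  — no active states
rest 'c' ignored (set empty)
final: {}; accept 1 not in set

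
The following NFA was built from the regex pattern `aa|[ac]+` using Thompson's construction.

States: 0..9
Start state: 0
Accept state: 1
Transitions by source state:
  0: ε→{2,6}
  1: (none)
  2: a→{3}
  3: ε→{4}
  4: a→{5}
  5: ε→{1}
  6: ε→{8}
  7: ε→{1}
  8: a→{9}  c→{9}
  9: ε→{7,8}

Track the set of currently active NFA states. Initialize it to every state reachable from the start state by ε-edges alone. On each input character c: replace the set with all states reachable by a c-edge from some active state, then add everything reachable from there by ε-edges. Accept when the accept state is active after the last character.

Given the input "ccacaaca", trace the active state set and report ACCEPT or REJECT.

Answer: ACCEPT

Steps:
start: ε-closure({0}) = {0,2,6,8}
'c' @ 1: {1,7,8,9}  [accepting]
'c' @ 2: {1,7,8,9}  [accepting]
'a' @ 3: {1,7,8,9}  [accepting]
'c' @ 4: {1,7,8,9}  [accepting]
'a' @ 5: {1,7,8,9}  [accepting]
'a' @ 6: {1,7,8,9}  [accepting]
'c' @ 7: {1,7,8,9}  [accepting]
'a' @ 8: {1,7,8,9}  [accepting]
after full input: {1,7,8,9}  (accept=1 in)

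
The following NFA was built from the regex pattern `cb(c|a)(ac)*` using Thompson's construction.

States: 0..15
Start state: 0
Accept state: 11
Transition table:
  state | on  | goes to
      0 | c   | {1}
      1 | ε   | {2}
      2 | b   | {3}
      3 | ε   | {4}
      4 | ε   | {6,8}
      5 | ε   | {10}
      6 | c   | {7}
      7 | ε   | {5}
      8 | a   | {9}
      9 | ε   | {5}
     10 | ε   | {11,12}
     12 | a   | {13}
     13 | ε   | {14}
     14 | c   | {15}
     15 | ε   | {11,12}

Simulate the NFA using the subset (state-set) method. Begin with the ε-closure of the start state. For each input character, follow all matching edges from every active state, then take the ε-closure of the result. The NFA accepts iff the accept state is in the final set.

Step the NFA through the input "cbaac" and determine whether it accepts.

Answer: ACCEPT

Trace:
start: ε-closure({0}) = {0}
'c' @ 1: {1,2}
'b' @ 2: {3,4,6,8}
'a' @ 3: {5,9,10,11,12}  (accept∈set)
'a' @ 4: {13,14}
'c' @ 5: {11,12,15}  (accept∈set)
after full input: {11,12,15}  (accept=11 in)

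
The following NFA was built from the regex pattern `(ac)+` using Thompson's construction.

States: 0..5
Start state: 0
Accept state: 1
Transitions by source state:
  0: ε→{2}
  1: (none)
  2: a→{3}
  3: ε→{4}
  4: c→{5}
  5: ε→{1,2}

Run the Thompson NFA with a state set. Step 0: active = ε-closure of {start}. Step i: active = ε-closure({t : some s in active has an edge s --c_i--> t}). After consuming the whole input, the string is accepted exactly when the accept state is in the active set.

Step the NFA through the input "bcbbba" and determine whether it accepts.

initial (ε-close {0}): {0,2}
'b' @ 1: {}  — dead — no transitions
rest 'cbbba' ignored (set empty)
final: {}; accept 1 not in set

Answer: REJECT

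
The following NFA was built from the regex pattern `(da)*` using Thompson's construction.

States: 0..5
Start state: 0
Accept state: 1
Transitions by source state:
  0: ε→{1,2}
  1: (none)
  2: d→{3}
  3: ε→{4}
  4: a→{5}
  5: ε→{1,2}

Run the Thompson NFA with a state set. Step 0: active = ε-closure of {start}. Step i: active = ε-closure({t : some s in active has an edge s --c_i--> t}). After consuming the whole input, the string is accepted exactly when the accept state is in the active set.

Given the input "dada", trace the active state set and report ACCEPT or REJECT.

Answer: ACCEPT

Trace:
S₀ = ε-closure({0}) = {0,1,2}
'd' @ 1: {3,4}
'a' @ 2: {1,2,5}  [accepting]
'd' @ 3: {3,4}
'a' @ 4: {1,2,5}  [accepting]
final: {1,2,5}; accept 1 in set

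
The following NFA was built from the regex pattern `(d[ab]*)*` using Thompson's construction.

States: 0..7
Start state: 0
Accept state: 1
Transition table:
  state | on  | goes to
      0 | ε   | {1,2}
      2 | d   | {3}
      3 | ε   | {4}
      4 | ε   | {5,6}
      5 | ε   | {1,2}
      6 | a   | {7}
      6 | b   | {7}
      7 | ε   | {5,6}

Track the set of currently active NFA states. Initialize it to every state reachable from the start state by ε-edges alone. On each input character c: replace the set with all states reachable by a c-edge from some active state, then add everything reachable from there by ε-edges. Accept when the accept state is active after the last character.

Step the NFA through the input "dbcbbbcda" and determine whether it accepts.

S₀ = ε-closure({0}) = {0,1,2}
'd' @ 1: {1,2,3,4,5,6}  ✓accept
'b' @ 2: {1,2,5,6,7}  ✓accept
'c' @ 3: {}  — state set empty
rest 'bbbcda' ignored (set empty)
final: {}; accept 1 not in set

Answer: REJECT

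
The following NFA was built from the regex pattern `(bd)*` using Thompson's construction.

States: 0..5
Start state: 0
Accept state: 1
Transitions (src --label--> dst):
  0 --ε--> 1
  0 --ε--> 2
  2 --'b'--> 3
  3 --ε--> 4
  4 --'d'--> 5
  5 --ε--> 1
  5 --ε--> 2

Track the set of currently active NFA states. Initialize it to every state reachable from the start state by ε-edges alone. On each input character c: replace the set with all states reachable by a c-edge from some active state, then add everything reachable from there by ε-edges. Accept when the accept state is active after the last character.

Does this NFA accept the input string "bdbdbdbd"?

Answer: ACCEPT

Derivation:
initial (ε-close {0}): {0,1,2}
'b' @ 1: {3,4}
'd' @ 2: {1,2,5}  [accepting]
'b' @ 3: {3,4}
'd' @ 4: {1,2,5}  [accepting]
'b' @ 5: {3,4}
'd' @ 6: {1,2,5}  [accepting]
'b' @ 7: {3,4}
'd' @ 8: {1,2,5}  [accepting]
after full input: {1,2,5}  (accept=1 in)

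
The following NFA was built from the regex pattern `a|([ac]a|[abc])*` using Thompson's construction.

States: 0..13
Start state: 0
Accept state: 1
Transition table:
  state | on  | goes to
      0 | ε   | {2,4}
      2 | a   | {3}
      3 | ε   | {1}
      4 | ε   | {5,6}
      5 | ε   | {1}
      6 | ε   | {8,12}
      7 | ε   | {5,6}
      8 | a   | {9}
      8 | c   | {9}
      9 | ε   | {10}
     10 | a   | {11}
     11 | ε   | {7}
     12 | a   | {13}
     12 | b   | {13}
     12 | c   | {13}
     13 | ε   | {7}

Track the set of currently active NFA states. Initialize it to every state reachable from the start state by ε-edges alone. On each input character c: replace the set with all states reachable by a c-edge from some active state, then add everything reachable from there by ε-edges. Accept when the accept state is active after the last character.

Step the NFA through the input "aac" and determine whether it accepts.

Answer: ACCEPT

Steps:
initial (ε-close {0}): {0,1,2,4,5,6,8,12}
'a' @ 1: {1,3,5,6,7,8,9,10,12,13}  ✓accept
'a' @ 2: {1,5,6,7,8,9,10,11,12,13}  ✓accept
'c' @ 3: {1,5,6,7,8,9,10,12,13}  ✓accept
after full input: {1,5,6,7,8,9,10,12,13}  (accept=1 in)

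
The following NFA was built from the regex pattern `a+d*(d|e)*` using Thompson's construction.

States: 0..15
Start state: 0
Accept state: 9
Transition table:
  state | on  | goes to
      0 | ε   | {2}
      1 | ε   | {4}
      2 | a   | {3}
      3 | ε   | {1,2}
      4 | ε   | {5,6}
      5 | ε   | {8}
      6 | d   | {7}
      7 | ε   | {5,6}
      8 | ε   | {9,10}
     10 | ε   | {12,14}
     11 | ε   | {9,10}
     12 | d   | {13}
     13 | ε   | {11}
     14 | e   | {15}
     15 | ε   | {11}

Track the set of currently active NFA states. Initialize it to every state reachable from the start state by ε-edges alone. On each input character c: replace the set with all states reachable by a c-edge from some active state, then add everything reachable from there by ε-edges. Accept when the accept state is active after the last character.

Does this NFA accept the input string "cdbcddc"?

start: ε-closure({0}) = {0,2}
'c' @ 1: {}  — no active states
rest 'dbcddc' ignored (set empty)
final: {}; accept 9 not in set

Answer: REJECT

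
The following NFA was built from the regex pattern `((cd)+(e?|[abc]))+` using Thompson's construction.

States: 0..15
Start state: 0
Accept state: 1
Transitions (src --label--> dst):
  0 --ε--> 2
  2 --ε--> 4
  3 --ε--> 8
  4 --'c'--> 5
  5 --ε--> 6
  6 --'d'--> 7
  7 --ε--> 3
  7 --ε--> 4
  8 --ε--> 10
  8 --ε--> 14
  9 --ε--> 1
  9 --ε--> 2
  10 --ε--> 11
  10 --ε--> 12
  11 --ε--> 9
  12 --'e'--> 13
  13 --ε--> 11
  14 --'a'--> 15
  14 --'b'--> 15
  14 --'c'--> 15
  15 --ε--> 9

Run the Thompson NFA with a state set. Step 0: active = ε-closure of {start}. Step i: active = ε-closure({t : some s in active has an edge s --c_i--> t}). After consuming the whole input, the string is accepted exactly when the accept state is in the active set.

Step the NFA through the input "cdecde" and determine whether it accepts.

Answer: ACCEPT

Steps:
start: ε-closure({0}) = {0,2,4}
'c' @ 1: {5,6}
'd' @ 2: {1,2,3,4,7,8,9,10,11,12,14}  [accepting]
'e' @ 3: {1,2,4,9,11,13}  [accepting]
'c' @ 4: {5,6}
'd' @ 5: {1,2,3,4,7,8,9,10,11,12,14}  [accepting]
'e' @ 6: {1,2,4,9,11,13}  [accepting]
end set {1,2,4,9,11,13} — state 1 in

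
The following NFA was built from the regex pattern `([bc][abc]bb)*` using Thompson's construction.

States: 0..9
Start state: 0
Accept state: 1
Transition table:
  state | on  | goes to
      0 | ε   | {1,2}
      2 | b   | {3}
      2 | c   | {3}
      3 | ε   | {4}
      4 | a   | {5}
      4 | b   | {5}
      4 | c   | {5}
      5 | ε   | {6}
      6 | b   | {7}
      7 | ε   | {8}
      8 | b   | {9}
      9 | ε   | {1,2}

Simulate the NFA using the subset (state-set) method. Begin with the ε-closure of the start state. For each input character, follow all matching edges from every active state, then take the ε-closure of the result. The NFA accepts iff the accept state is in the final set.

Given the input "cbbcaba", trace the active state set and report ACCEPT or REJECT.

S₀ = ε-closure({0}) = {0,1,2}
'c' @ 1: {3,4}
'b' @ 2: {5,6}
'b' @ 3: {7,8}
'c' @ 4: {}  — no active states
rest 'aba' ignored (set empty)
end set {} — state 1 not in

Answer: REJECT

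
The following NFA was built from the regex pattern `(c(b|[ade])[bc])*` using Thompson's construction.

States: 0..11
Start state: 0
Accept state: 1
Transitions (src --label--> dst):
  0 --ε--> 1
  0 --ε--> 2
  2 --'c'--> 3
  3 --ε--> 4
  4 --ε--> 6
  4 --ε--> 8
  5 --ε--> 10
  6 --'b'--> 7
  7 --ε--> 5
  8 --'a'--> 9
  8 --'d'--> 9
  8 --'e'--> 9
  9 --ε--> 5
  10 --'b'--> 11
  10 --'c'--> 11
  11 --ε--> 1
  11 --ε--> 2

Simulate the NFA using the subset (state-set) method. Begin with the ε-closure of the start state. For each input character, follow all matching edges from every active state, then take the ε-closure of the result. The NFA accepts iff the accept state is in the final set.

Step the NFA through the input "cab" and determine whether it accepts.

Answer: ACCEPT

Steps:
S₀ = ε-closure({0}) = {0,1,2}
'c' @ 1: {3,4,6,8}
'a' @ 2: {5,9,10}
'b' @ 3: {1,2,11}  (accept∈set)
after full input: {1,2,11}  (accept=1 in)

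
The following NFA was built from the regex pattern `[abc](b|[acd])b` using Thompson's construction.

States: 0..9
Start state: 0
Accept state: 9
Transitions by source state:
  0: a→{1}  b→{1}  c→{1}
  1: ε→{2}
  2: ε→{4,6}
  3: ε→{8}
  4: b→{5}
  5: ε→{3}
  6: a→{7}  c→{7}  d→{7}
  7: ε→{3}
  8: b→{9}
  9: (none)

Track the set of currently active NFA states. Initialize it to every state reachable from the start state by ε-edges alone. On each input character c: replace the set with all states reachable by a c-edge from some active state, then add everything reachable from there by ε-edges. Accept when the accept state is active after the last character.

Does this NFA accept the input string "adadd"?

start: ε-closure({0}) = {0}
'a' @ 1: {1,2,4,6}
'd' @ 2: {3,7,8}
'a' @ 3: {}  — state set empty
rest 'dd' ignored (set empty)
end set {} — state 9 not in

Answer: REJECT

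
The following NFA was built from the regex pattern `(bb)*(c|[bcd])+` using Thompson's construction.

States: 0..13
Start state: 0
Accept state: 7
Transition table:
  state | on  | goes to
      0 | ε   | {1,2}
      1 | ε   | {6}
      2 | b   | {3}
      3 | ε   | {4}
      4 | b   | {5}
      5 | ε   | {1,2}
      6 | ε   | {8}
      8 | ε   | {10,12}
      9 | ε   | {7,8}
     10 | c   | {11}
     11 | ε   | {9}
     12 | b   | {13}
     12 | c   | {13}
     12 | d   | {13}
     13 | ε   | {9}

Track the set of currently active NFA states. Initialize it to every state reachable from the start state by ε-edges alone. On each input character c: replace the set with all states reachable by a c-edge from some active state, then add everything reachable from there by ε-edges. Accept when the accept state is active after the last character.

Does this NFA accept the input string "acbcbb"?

Answer: REJECT

Trace:
S₀ = ε-closure({0}) = {0,1,2,6,8,10,12}
'a' @ 1: {}  — dead — no transitions
rest 'cbcbb' ignored (set empty)
after full input: {}  (accept=7 not in)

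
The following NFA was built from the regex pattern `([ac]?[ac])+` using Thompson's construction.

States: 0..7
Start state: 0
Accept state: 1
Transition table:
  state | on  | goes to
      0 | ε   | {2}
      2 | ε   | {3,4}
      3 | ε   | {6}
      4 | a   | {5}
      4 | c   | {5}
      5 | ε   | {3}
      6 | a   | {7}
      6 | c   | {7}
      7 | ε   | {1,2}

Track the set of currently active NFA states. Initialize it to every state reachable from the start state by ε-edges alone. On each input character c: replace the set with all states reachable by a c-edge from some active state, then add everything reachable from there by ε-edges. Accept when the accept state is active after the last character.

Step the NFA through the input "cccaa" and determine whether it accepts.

S₀ = ε-closure({0}) = {0,2,3,4,6}
'c' @ 1: {1,2,3,4,5,6,7}  (accept∈set)
'c' @ 2: {1,2,3,4,5,6,7}  (accept∈set)
'c' @ 3: {1,2,3,4,5,6,7}  (accept∈set)
'a' @ 4: {1,2,3,4,5,6,7}  (accept∈set)
'a' @ 5: {1,2,3,4,5,6,7}  (accept∈set)
final: {1,2,3,4,5,6,7}; accept 1 in set

Answer: ACCEPT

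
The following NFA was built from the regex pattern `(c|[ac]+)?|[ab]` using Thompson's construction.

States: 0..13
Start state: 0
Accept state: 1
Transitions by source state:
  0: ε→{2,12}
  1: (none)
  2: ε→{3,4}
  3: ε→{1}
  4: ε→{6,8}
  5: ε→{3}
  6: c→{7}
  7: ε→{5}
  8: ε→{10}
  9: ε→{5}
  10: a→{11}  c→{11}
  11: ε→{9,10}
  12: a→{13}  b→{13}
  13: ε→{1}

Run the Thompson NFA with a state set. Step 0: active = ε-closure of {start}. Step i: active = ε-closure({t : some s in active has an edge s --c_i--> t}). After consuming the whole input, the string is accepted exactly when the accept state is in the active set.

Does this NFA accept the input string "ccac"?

Answer: ACCEPT

Trace:
start: ε-closure({0}) = {0,1,2,3,4,6,8,10,12}
'c' @ 1: {1,3,5,7,9,10,11}  (accept∈set)
'c' @ 2: {1,3,5,9,10,11}  (accept∈set)
'a' @ 3: {1,3,5,9,10,11}  (accept∈set)
'c' @ 4: {1,3,5,9,10,11}  (accept∈set)
final: {1,3,5,9,10,11}; accept 1 in set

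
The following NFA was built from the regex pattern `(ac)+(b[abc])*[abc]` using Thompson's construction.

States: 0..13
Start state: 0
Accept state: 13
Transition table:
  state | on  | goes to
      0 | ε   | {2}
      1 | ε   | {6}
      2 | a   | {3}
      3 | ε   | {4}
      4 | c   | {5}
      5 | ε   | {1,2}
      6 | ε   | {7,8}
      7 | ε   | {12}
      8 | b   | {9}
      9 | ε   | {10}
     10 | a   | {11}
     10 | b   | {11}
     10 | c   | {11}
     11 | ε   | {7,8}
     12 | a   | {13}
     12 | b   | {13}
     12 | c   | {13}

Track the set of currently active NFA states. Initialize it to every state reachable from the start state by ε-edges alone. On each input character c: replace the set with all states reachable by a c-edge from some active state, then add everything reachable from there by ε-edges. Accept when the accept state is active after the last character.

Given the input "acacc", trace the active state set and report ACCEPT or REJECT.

Answer: ACCEPT

Derivation:
S₀ = ε-closure({0}) = {0,2}
'a' @ 1: {3,4}
'c' @ 2: {1,2,5,6,7,8,12}
'a' @ 3: {3,4,13}  [accepting]
'c' @ 4: {1,2,5,6,7,8,12}
'c' @ 5: {13}  [accepting]
end set {13} — state 13 in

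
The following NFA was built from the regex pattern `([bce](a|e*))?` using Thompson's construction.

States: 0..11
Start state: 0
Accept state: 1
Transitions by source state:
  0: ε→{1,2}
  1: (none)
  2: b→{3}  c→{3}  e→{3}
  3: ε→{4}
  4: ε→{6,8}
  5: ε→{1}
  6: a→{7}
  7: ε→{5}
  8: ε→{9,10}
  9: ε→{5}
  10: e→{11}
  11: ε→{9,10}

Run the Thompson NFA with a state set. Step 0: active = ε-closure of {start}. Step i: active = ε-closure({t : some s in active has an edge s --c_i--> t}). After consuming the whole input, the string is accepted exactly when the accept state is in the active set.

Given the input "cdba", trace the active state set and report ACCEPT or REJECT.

Answer: REJECT

Steps:
initial (ε-close {0}): {0,1,2}
'c' @ 1: {1,3,4,5,6,8,9,10}  [accepting]
'd' @ 2: {}  — no active states
rest 'ba' ignored (set empty)
after full input: {}  (accept=1 not in)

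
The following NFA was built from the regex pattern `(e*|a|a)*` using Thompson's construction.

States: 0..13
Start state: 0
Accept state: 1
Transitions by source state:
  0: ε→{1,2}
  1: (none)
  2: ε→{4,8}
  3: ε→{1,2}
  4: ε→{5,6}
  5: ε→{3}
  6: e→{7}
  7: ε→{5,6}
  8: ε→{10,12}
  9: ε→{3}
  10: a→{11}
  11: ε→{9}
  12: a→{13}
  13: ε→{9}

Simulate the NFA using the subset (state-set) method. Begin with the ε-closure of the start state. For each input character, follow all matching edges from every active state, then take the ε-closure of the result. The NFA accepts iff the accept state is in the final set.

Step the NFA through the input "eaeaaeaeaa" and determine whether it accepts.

S₀ = ε-closure({0}) = {0,1,2,3,4,5,6,8,10,12}
'e' @ 1: {1,2,3,4,5,6,7,8,10,12}  (accept∈set)
'a' @ 2: {1,2,3,4,5,6,8,9,10,11,12,13}  (accept∈set)
'e' @ 3: {1,2,3,4,5,6,7,8,10,12}  (accept∈set)
'a' @ 4: {1,2,3,4,5,6,8,9,10,11,12,13}  (accept∈set)
'a' @ 5: {1,2,3,4,5,6,8,9,10,11,12,13}  (accept∈set)
'e' @ 6: {1,2,3,4,5,6,7,8,10,12}  (accept∈set)
'a' @ 7: {1,2,3,4,5,6,8,9,10,11,12,13}  (accept∈set)
'e' @ 8: {1,2,3,4,5,6,7,8,10,12}  (accept∈set)
'a' @ 9: {1,2,3,4,5,6,8,9,10,11,12,13}  (accept∈set)
'a' @ 10: {1,2,3,4,5,6,8,9,10,11,12,13}  (accept∈set)
end set {1,2,3,4,5,6,8,9,10,11,12,13} — state 1 in

Answer: ACCEPT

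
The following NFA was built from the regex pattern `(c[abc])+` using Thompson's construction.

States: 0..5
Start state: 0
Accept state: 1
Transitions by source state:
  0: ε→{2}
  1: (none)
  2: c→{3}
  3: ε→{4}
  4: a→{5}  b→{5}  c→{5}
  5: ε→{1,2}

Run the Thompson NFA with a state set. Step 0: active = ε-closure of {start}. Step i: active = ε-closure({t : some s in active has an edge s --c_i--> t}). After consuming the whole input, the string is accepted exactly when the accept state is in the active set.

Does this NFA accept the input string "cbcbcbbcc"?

Answer: REJECT

Steps:
S₀ = ε-closure({0}) = {0,2}
'c' @ 1: {3,4}
'b' @ 2: {1,2,5}  [accepting]
'c' @ 3: {3,4}
'b' @ 4: {1,2,5}  [accepting]
'c' @ 5: {3,4}
'b' @ 6: {1,2,5}  [accepting]
'b' @ 7: {}  — state set empty
rest 'cc' ignored (set empty)
end set {} — state 1 not in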